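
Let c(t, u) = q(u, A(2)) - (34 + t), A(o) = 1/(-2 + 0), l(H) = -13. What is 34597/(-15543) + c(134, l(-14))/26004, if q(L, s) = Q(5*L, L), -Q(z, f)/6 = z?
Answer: -13578937/6123942 ≈ -2.2174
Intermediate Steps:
Q(z, f) = -6*z
A(o) = -½ (A(o) = 1/(-2) = -½)
q(L, s) = -30*L
c(t, u) = -34 - t - 30*u (c(t, u) = -30*u - (34 + t) = -30*u + (-34 - t) = -34 - t - 30*u)
34597/(-15543) + c(134, l(-14))/26004 = 34597/(-15543) + (-34 - 1*134 - 30*(-13))/26004 = 34597*(-1/15543) + (-34 - 134 + 390)*(1/26004) = -34597/15543 + 222*(1/26004) = -34597/15543 + 37/4334 = -13578937/6123942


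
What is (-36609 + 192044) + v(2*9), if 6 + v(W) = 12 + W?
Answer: 155459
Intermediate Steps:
v(W) = 6 + W (v(W) = -6 + (12 + W) = 6 + W)
(-36609 + 192044) + v(2*9) = (-36609 + 192044) + (6 + 2*9) = 155435 + (6 + 18) = 155435 + 24 = 155459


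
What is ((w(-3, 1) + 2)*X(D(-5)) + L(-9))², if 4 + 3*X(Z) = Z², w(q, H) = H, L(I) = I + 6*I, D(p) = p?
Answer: 1764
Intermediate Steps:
L(I) = 7*I
X(Z) = -4/3 + Z²/3
((w(-3, 1) + 2)*X(D(-5)) + L(-9))² = ((1 + 2)*(-4/3 + (⅓)*(-5)²) + 7*(-9))² = (3*(-4/3 + (⅓)*25) - 63)² = (3*(-4/3 + 25/3) - 63)² = (3*7 - 63)² = (21 - 63)² = (-42)² = 1764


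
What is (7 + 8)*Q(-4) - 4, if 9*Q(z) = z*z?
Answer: 68/3 ≈ 22.667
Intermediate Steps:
Q(z) = z**2/9 (Q(z) = (z*z)/9 = z**2/9)
(7 + 8)*Q(-4) - 4 = (7 + 8)*((1/9)*(-4)**2) - 4 = 15*((1/9)*16) - 4 = 15*(16/9) - 4 = 80/3 - 4 = 68/3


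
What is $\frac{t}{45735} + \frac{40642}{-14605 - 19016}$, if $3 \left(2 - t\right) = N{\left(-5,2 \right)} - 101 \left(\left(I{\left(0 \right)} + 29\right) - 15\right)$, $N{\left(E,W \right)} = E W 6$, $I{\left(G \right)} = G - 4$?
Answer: $- \frac{263814734}{219665205} \approx -1.201$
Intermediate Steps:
$I{\left(G \right)} = -4 + G$
$N{\left(E,W \right)} = 6 E W$
$t = \frac{1076}{3}$ ($t = 2 - \frac{6 \left(-5\right) 2 - 101 \left(\left(\left(-4 + 0\right) + 29\right) - 15\right)}{3} = 2 - \frac{-60 - 101 \left(\left(-4 + 29\right) - 15\right)}{3} = 2 - \frac{-60 - 101 \left(25 - 15\right)}{3} = 2 - \frac{-60 - 1010}{3} = 2 - - \frac{1070}{3} = 2 + \frac{1070}{3} = \frac{1076}{3} \approx 358.67$)
$\frac{t}{45735} + \frac{40642}{-14605 - 19016} = \frac{1076}{3 \cdot 45735} + \frac{40642}{-14605 - 19016} = \frac{1076}{3} \cdot \frac{1}{45735} + \frac{40642}{-14605 - 19016} = \frac{1076}{137205} + \frac{40642}{-33621} = \frac{1076}{137205} + 40642 \left(- \frac{1}{33621}\right) = \frac{1076}{137205} - \frac{5806}{4803} = - \frac{263814734}{219665205}$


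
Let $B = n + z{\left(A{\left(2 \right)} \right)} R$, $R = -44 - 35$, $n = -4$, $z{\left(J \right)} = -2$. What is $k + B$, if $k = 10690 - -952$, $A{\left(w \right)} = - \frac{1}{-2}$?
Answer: $11796$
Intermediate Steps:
$A{\left(w \right)} = \frac{1}{2}$ ($A{\left(w \right)} = \left(-1\right) \left(- \frac{1}{2}\right) = \frac{1}{2}$)
$R = -79$ ($R = -44 - 35 = -79$)
$k = 11642$ ($k = 10690 + 952 = 11642$)
$B = 154$ ($B = -4 - -158 = -4 + 158 = 154$)
$k + B = 11642 + 154 = 11796$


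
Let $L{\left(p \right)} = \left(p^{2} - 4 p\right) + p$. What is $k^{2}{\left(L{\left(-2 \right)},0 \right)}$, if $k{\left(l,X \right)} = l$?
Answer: $100$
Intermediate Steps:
$L{\left(p \right)} = p^{2} - 3 p$
$k^{2}{\left(L{\left(-2 \right)},0 \right)} = \left(- 2 \left(-3 - 2\right)\right)^{2} = \left(\left(-2\right) \left(-5\right)\right)^{2} = 10^{2} = 100$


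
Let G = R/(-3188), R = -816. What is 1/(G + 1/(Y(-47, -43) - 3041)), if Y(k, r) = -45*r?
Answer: 881482/224827 ≈ 3.9207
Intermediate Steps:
G = 204/797 (G = -816/(-3188) = -816*(-1/3188) = 204/797 ≈ 0.25596)
1/(G + 1/(Y(-47, -43) - 3041)) = 1/(204/797 + 1/(-45*(-43) - 3041)) = 1/(204/797 + 1/(1935 - 3041)) = 1/(204/797 + 1/(-1106)) = 1/(204/797 - 1/1106) = 1/(224827/881482) = 881482/224827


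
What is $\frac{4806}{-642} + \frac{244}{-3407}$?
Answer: $- \frac{2755115}{364549} \approx -7.5576$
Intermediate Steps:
$\frac{4806}{-642} + \frac{244}{-3407} = 4806 \left(- \frac{1}{642}\right) + 244 \left(- \frac{1}{3407}\right) = - \frac{801}{107} - \frac{244}{3407} = - \frac{2755115}{364549}$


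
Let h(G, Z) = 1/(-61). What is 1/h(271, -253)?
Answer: -61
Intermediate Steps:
h(G, Z) = -1/61
1/h(271, -253) = 1/(-1/61) = -61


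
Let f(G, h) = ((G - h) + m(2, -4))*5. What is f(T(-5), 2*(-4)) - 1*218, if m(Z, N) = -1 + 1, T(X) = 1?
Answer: -173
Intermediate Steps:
m(Z, N) = 0
f(G, h) = -5*h + 5*G (f(G, h) = ((G - h) + 0)*5 = (G - h)*5 = -5*h + 5*G)
f(T(-5), 2*(-4)) - 1*218 = (-10*(-4) + 5*1) - 1*218 = (-5*(-8) + 5) - 218 = (40 + 5) - 218 = 45 - 218 = -173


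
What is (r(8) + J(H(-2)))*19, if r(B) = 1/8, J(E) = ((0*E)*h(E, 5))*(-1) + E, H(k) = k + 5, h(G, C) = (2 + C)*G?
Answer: 475/8 ≈ 59.375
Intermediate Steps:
h(G, C) = G*(2 + C)
H(k) = 5 + k
J(E) = E (J(E) = ((0*E)*(E*(2 + 5)))*(-1) + E = (0*(E*7))*(-1) + E = (0*(7*E))*(-1) + E = 0*(-1) + E = 0 + E = E)
r(B) = 1/8
(r(8) + J(H(-2)))*19 = (1/8 + (5 - 2))*19 = (1/8 + 3)*19 = (25/8)*19 = 475/8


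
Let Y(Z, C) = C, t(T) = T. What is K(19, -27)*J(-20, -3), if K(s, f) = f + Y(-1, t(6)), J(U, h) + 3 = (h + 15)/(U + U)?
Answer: 693/10 ≈ 69.300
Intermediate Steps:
J(U, h) = -3 + (15 + h)/(2*U) (J(U, h) = -3 + (h + 15)/(U + U) = -3 + (15 + h)/((2*U)) = -3 + (15 + h)*(1/(2*U)) = -3 + (15 + h)/(2*U))
K(s, f) = 6 + f (K(s, f) = f + 6 = 6 + f)
K(19, -27)*J(-20, -3) = (6 - 27)*((1/2)*(15 - 3 - 6*(-20))/(-20)) = -21*(-1)*(15 - 3 + 120)/(2*20) = -21*(-1)*132/(2*20) = -21*(-33/10) = 693/10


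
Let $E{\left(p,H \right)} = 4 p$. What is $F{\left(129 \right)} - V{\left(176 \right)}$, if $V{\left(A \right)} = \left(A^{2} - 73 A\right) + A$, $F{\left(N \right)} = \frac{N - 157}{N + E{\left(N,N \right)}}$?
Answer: $- \frac{11806108}{645} \approx -18304.0$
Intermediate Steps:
$F{\left(N \right)} = \frac{-157 + N}{5 N}$ ($F{\left(N \right)} = \frac{N - 157}{N + 4 N} = \frac{-157 + N}{5 N}$)
$V{\left(A \right)} = A^{2} - 72 A$
$F{\left(129 \right)} - V{\left(176 \right)} = \frac{-157 + 129}{5 \cdot 129} - 176 \left(-72 + 176\right) = \frac{1}{5} \cdot \frac{1}{129} \left(-28\right) - 176 \cdot 104 = - \frac{28}{645} - 18304 = - \frac{11806108}{645}$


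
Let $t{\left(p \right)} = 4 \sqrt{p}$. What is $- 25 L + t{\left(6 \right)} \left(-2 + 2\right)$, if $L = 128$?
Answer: $-3200$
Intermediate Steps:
$- 25 L + t{\left(6 \right)} \left(-2 + 2\right) = \left(-25\right) 128 + 4 \sqrt{6} \left(-2 + 2\right) = -3200 + 4 \sqrt{6} \cdot 0 = -3200 + 0 = -3200$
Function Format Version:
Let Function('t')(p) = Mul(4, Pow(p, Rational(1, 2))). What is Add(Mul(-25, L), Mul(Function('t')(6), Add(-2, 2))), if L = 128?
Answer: -3200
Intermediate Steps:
Add(Mul(-25, L), Mul(Function('t')(6), Add(-2, 2))) = Add(Mul(-25, 128), Mul(Mul(4, Pow(6, Rational(1, 2))), Add(-2, 2))) = Add(-3200, Mul(Mul(4, Pow(6, Rational(1, 2))), 0)) = Add(-3200, 0) = -3200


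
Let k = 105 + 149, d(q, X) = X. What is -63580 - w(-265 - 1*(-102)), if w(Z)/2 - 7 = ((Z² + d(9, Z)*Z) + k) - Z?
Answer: -170704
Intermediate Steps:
k = 254
w(Z) = 522 - 2*Z + 4*Z² (w(Z) = 14 + 2*(((Z² + Z*Z) + 254) - Z) = 14 + 2*(((Z² + Z²) + 254) - Z) = 14 + 2*((2*Z² + 254) - Z) = 14 + 2*((254 + 2*Z²) - Z) = 14 + 2*(254 - Z + 2*Z²) = 14 + (508 - 2*Z + 4*Z²) = 522 - 2*Z + 4*Z²)
-63580 - w(-265 - 1*(-102)) = -63580 - (522 - 2*(-265 - 1*(-102)) + 4*(-265 - 1*(-102))²) = -63580 - (522 - 2*(-265 + 102) + 4*(-265 + 102)²) = -63580 - (522 - 2*(-163) + 4*(-163)²) = -63580 - (522 + 326 + 4*26569) = -63580 - (522 + 326 + 106276) = -63580 - 1*107124 = -63580 - 107124 = -170704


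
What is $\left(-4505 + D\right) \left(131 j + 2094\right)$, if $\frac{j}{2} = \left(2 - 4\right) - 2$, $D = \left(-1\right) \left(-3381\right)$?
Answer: $-1175704$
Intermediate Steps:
$D = 3381$
$j = -8$ ($j = 2 \left(\left(2 - 4\right) - 2\right) = 2 \left(-2 - 2\right) = 2 \left(-4\right) = -8$)
$\left(-4505 + D\right) \left(131 j + 2094\right) = \left(-4505 + 3381\right) \left(131 \left(-8\right) + 2094\right) = - 1124 \left(-1048 + 2094\right) = \left(-1124\right) 1046 = -1175704$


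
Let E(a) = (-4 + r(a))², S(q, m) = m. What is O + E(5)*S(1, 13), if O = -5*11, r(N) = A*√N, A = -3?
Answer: 738 + 312*√5 ≈ 1435.7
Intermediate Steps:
r(N) = -3*√N
E(a) = (-4 - 3*√a)²
O = -55
O + E(5)*S(1, 13) = -55 + (4 + 3*√5)²*13 = -55 + 13*(4 + 3*√5)²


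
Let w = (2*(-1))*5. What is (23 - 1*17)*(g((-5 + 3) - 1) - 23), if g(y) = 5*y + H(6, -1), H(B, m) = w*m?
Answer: -168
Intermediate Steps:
w = -10 (w = -2*5 = -10)
H(B, m) = -10*m
g(y) = 10 + 5*y (g(y) = 5*y - 10*(-1) = 5*y + 10 = 10 + 5*y)
(23 - 1*17)*(g((-5 + 3) - 1) - 23) = (23 - 1*17)*((10 + 5*((-5 + 3) - 1)) - 23) = (23 - 17)*((10 + 5*(-2 - 1)) - 23) = 6*((10 + 5*(-3)) - 23) = 6*((10 - 15) - 23) = 6*(-5 - 23) = 6*(-28) = -168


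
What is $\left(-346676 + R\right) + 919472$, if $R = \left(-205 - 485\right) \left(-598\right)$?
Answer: $985416$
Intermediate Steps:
$R = 412620$ ($R = \left(-690\right) \left(-598\right) = 412620$)
$\left(-346676 + R\right) + 919472 = \left(-346676 + 412620\right) + 919472 = 65944 + 919472 = 985416$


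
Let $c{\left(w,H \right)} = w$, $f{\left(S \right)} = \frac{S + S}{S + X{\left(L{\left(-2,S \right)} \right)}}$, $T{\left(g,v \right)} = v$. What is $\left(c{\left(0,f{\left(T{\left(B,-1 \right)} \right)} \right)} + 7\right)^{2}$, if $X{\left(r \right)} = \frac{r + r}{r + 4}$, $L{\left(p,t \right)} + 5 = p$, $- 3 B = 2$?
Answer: $49$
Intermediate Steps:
$B = - \frac{2}{3}$ ($B = \left(- \frac{1}{3}\right) 2 = - \frac{2}{3} \approx -0.66667$)
$L{\left(p,t \right)} = -5 + p$
$X{\left(r \right)} = \frac{2 r}{4 + r}$
$f{\left(S \right)} = \frac{2 S}{\frac{14}{3} + S}$ ($f{\left(S \right)} = \frac{S + S}{S + \frac{2 \left(-5 - 2\right)}{4 - 7}} = \frac{2 S}{S + 2 \left(-7\right) \frac{1}{4 - 7}} = \frac{2 S}{S + 2 \left(-7\right) \frac{1}{-3}} = \frac{2 S}{S + 2 \left(-7\right) \left(- \frac{1}{3}\right)} = \frac{2 S}{S + \frac{14}{3}} = \frac{2 S}{\frac{14}{3} + S}$)
$\left(c{\left(0,f{\left(T{\left(B,-1 \right)} \right)} \right)} + 7\right)^{2} = \left(0 + 7\right)^{2} = 7^{2} = 49$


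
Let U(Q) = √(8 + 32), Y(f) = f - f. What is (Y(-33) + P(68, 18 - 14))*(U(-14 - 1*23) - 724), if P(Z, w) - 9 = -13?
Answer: 2896 - 8*√10 ≈ 2870.7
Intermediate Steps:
P(Z, w) = -4 (P(Z, w) = 9 - 13 = -4)
Y(f) = 0
U(Q) = 2*√10 (U(Q) = √40 = 2*√10)
(Y(-33) + P(68, 18 - 14))*(U(-14 - 1*23) - 724) = (0 - 4)*(2*√10 - 724) = -4*(-724 + 2*√10) = 2896 - 8*√10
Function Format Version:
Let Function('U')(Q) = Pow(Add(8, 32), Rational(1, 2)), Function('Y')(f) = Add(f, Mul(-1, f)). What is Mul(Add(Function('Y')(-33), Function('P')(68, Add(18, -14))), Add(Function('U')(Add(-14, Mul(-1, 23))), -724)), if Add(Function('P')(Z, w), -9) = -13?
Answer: Add(2896, Mul(-8, Pow(10, Rational(1, 2)))) ≈ 2870.7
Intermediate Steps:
Function('P')(Z, w) = -4 (Function('P')(Z, w) = Add(9, -13) = -4)
Function('Y')(f) = 0
Function('U')(Q) = Mul(2, Pow(10, Rational(1, 2))) (Function('U')(Q) = Pow(40, Rational(1, 2)) = Mul(2, Pow(10, Rational(1, 2))))
Mul(Add(Function('Y')(-33), Function('P')(68, Add(18, -14))), Add(Function('U')(Add(-14, Mul(-1, 23))), -724)) = Mul(Add(0, -4), Add(Mul(2, Pow(10, Rational(1, 2))), -724)) = Mul(-4, Add(-724, Mul(2, Pow(10, Rational(1, 2))))) = Add(2896, Mul(-8, Pow(10, Rational(1, 2))))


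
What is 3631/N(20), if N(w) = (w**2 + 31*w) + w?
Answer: 3631/1040 ≈ 3.4913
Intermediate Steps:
N(w) = w**2 + 32*w
3631/N(20) = 3631/((20*(32 + 20))) = 3631/((20*52)) = 3631/1040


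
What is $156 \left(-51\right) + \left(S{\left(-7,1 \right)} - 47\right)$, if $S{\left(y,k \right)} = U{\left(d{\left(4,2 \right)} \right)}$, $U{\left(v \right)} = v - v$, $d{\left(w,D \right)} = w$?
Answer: $-8003$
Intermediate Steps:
$U{\left(v \right)} = 0$
$S{\left(y,k \right)} = 0$
$156 \left(-51\right) + \left(S{\left(-7,1 \right)} - 47\right) = 156 \left(-51\right) + \left(0 - 47\right) = -7956 + \left(0 - 47\right) = -7956 - 47 = -8003$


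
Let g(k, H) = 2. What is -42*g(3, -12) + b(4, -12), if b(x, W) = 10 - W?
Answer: -62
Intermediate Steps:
-42*g(3, -12) + b(4, -12) = -42*2 + (10 - 1*(-12)) = -84 + (10 + 12) = -84 + 22 = -62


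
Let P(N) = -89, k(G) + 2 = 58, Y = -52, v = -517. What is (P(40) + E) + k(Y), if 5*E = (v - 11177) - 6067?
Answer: -17926/5 ≈ -3585.2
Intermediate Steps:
k(G) = 56 (k(G) = -2 + 58 = 56)
E = -17761/5 (E = ((-517 - 11177) - 6067)/5 = (-11694 - 6067)/5 = (⅕)*(-17761) = -17761/5 ≈ -3552.2)
(P(40) + E) + k(Y) = (-89 - 17761/5) + 56 = -18206/5 + 56 = -17926/5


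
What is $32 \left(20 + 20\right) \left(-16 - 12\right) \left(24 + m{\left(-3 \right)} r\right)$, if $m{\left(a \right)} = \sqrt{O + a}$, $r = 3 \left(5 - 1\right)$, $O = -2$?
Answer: $-860160 - 430080 i \sqrt{5} \approx -8.6016 \cdot 10^{5} - 9.6169 \cdot 10^{5} i$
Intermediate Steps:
$r = 12$ ($r = 3 \cdot 4 = 12$)
$m{\left(a \right)} = \sqrt{-2 + a}$
$32 \left(20 + 20\right) \left(-16 - 12\right) \left(24 + m{\left(-3 \right)} r\right) = 32 \left(20 + 20\right) \left(-16 - 12\right) \left(24 + \sqrt{-2 - 3} \cdot 12\right) = 32 \cdot 40 \left(- 28 \left(24 + \sqrt{-5} \cdot 12\right)\right) = 1280 \left(- 28 \left(24 + i \sqrt{5} \cdot 12\right)\right) = 1280 \left(- 28 \left(24 + 12 i \sqrt{5}\right)\right) = 1280 \left(-672 - 336 i \sqrt{5}\right) = -860160 - 430080 i \sqrt{5}$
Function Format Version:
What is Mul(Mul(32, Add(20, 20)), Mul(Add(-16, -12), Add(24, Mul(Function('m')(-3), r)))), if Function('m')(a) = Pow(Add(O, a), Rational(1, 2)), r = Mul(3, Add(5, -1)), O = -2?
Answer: Add(-860160, Mul(-430080, I, Pow(5, Rational(1, 2)))) ≈ Add(-8.6016e+5, Mul(-9.6169e+5, I))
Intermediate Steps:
r = 12 (r = Mul(3, 4) = 12)
Function('m')(a) = Pow(Add(-2, a), Rational(1, 2))
Mul(Mul(32, Add(20, 20)), Mul(Add(-16, -12), Add(24, Mul(Function('m')(-3), r)))) = Mul(Mul(32, Add(20, 20)), Mul(Add(-16, -12), Add(24, Mul(Pow(Add(-2, -3), Rational(1, 2)), 12)))) = Mul(Mul(32, 40), Mul(-28, Add(24, Mul(Pow(-5, Rational(1, 2)), 12)))) = Mul(1280, Mul(-28, Add(24, Mul(Mul(I, Pow(5, Rational(1, 2))), 12)))) = Mul(1280, Mul(-28, Add(24, Mul(12, I, Pow(5, Rational(1, 2)))))) = Mul(1280, Add(-672, Mul(-336, I, Pow(5, Rational(1, 2))))) = Add(-860160, Mul(-430080, I, Pow(5, Rational(1, 2))))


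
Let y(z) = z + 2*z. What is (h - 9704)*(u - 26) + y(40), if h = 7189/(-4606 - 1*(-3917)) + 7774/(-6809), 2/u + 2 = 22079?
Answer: 671157803667160/2655693843 ≈ 2.5272e+5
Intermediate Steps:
u = 2/22077 (u = 2/(-2 + 22079) = 2/22077 ≈ 9.0592e-5)
y(z) = 3*z
h = -4177399/360877 (h = 7189/(-4606 + 3917) + 7774*(-1/6809) = 7189/(-689) - 7774/6809 = 7189*(-1/689) - 7774/6809 = -553/53 - 7774/6809 = -4177399/360877 ≈ -11.576)
(h - 9704)*(u - 26) + y(40) = (-4177399/360877 - 9704)*(2/22077 - 26) + 3*40 = -3506127807/360877*(-574000/22077) + 120 = 670839120406000/2655693843 + 120 = 671157803667160/2655693843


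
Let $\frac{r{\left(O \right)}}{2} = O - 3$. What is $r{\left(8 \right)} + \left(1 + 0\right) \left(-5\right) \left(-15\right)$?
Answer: $85$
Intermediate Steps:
$r{\left(O \right)} = -6 + 2 O$ ($r{\left(O \right)} = 2 \left(O - 3\right) = 2 \left(-3 + O\right) = -6 + 2 O$)
$r{\left(8 \right)} + \left(1 + 0\right) \left(-5\right) \left(-15\right) = \left(-6 + 2 \cdot 8\right) + \left(1 + 0\right) \left(-5\right) \left(-15\right) = \left(-6 + 16\right) + 1 \left(-5\right) \left(-15\right) = 10 - -75 = 10 + 75 = 85$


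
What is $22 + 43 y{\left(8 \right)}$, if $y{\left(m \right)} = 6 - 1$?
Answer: $237$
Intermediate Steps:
$y{\left(m \right)} = 5$
$22 + 43 y{\left(8 \right)} = 22 + 43 \cdot 5 = 22 + 215 = 237$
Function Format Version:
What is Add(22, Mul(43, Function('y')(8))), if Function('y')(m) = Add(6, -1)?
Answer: 237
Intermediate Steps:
Function('y')(m) = 5
Add(22, Mul(43, Function('y')(8))) = Add(22, Mul(43, 5)) = Add(22, 215) = 237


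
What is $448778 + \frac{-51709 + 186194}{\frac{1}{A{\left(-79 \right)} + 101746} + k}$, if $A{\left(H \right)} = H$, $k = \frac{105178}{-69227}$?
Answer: $\frac{3852292134186857}{10693062499} \approx 3.6026 \cdot 10^{5}$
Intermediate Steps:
$k = - \frac{105178}{69227}$ ($k = 105178 \left(- \frac{1}{69227}\right) = - \frac{105178}{69227} \approx -1.5193$)
$448778 + \frac{-51709 + 186194}{\frac{1}{A{\left(-79 \right)} + 101746} + k} = 448778 + \frac{-51709 + 186194}{\frac{1}{-79 + 101746} - \frac{105178}{69227}} = 448778 + \frac{134485}{\frac{1}{101667} - \frac{105178}{69227}} = 448778 + \frac{134485}{- \frac{10693062499}{7038101409}} = 448778 + 134485 \left(- \frac{7038101409}{10693062499}\right) = 448778 - \frac{946519067989365}{10693062499} = \frac{3852292134186857}{10693062499}$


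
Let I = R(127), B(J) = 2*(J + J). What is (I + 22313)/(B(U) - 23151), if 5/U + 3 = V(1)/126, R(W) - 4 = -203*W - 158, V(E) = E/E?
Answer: 1365494/8730447 ≈ 0.15641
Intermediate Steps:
V(E) = 1
R(W) = -154 - 203*W (R(W) = 4 + (-203*W - 158) = 4 + (-158 - 203*W) = -154 - 203*W)
U = -630/377 (U = 5/(-3 + 1/126) = 5/(-377/126) = 5*(-126/377) = -630/377 ≈ -1.6711)
B(J) = 4*J (B(J) = 2*(2*J) = 4*J)
I = -25935 (I = -154 - 203*127 = -154 - 25781 = -25935)
(I + 22313)/(B(U) - 23151) = (-25935 + 22313)/(4*(-630/377) - 23151) = -3622/(-2520/377 - 23151) = -3622/(-8730447/377) = -3622*(-377/8730447) = 1365494/8730447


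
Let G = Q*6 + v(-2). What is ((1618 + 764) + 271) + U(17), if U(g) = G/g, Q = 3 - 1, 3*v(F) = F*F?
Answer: 135343/51 ≈ 2653.8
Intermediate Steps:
v(F) = F²/3 (v(F) = (F*F)/3 = F²/3)
Q = 2
G = 40/3 (G = 2*6 + (⅓)*(-2)² = 12 + (⅓)*4 = 12 + 4/3 = 40/3 ≈ 13.333)
U(g) = 40/(3*g)
((1618 + 764) + 271) + U(17) = ((1618 + 764) + 271) + (40/3)/17 = (2382 + 271) + (40/3)*(1/17) = 2653 + 40/51 = 135343/51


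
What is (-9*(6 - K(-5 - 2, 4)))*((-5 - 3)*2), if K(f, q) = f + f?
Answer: 2880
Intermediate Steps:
K(f, q) = 2*f
(-9*(6 - K(-5 - 2, 4)))*((-5 - 3)*2) = (-9*(6 - 2*(-5 - 2)))*((-5 - 3)*2) = (-9*(6 - 2*(-7)))*(-8*2) = -9*(6 - 1*(-14))*(-16) = -9*(6 + 14)*(-16) = -9*20*(-16) = -180*(-16) = 2880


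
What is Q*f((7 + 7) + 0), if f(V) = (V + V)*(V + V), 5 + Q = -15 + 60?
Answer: 31360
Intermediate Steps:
Q = 40 (Q = -5 + (-15 + 60) = -5 + 45 = 40)
f(V) = 4*V² (f(V) = (2*V)*(2*V) = 4*V²)
Q*f((7 + 7) + 0) = 40*(4*((7 + 7) + 0)²) = 40*(4*(14 + 0)²) = 40*(4*14²) = 40*(4*196) = 40*784 = 31360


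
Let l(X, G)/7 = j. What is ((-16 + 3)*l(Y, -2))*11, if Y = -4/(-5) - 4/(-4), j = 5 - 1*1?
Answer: -4004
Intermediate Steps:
j = 4 (j = 5 - 1 = 4)
Y = 9/5 (Y = -4*(-⅕) - 4*(-¼) = ⅘ + 1 = 9/5 ≈ 1.8000)
l(X, G) = 28 (l(X, G) = 7*4 = 28)
((-16 + 3)*l(Y, -2))*11 = ((-16 + 3)*28)*11 = -13*28*11 = -364*11 = -4004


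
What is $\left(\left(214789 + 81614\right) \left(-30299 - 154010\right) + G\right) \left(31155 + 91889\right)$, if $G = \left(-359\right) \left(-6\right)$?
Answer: $-6721861528367412$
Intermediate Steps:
$G = 2154$
$\left(\left(214789 + 81614\right) \left(-30299 - 154010\right) + G\right) \left(31155 + 91889\right) = \left(\left(214789 + 81614\right) \left(-30299 - 154010\right) + 2154\right) \left(31155 + 91889\right) = \left(296403 \left(-184309\right) + 2154\right) 123044 = \left(-54629740527 + 2154\right) 123044 = \left(-54629738373\right) 123044 = -6721861528367412$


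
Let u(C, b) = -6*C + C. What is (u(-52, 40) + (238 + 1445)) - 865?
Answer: 1078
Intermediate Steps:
u(C, b) = -5*C
(u(-52, 40) + (238 + 1445)) - 865 = (-5*(-52) + (238 + 1445)) - 865 = (260 + 1683) - 865 = 1943 - 865 = 1078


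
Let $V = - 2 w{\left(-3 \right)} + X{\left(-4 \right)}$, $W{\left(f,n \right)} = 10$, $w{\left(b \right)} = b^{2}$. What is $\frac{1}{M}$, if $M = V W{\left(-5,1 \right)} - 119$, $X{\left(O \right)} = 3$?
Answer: $- \frac{1}{269} \approx -0.0037175$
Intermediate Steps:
$V = -15$ ($V = - 2 \left(-3\right)^{2} + 3 = \left(-2\right) 9 + 3 = -18 + 3 = -15$)
$M = -269$ ($M = \left(-15\right) 10 - 119 = -150 - 119 = -269$)
$\frac{1}{M} = \frac{1}{-269} = - \frac{1}{269}$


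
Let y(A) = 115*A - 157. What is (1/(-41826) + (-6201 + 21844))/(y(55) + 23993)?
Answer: 654284117/1261513986 ≈ 0.51865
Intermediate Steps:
y(A) = -157 + 115*A
(1/(-41826) + (-6201 + 21844))/(y(55) + 23993) = (1/(-41826) + (-6201 + 21844))/((-157 + 115*55) + 23993) = (-1/41826 + 15643)/((-157 + 6325) + 23993) = 654284117/(41826*(6168 + 23993)) = (654284117/41826)/30161 = (654284117/41826)*(1/30161) = 654284117/1261513986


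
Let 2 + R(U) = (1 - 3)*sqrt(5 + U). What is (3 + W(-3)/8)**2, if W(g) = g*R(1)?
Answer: 279/16 + 45*sqrt(6)/8 ≈ 31.216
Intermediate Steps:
R(U) = -2 - 2*sqrt(5 + U) (R(U) = -2 + (1 - 3)*sqrt(5 + U) = -2 - 2*sqrt(5 + U))
W(g) = g*(-2 - 2*sqrt(6)) (W(g) = g*(-2 - 2*sqrt(5 + 1)) = g*(-2 - 2*sqrt(6)))
(3 + W(-3)/8)**2 = (3 - 2*(-3)*(1 + sqrt(6))/8)**2 = (3 + (6 + 6*sqrt(6))*(1/8))**2 = (3 + (3/4 + 3*sqrt(6)/4))**2 = (15/4 + 3*sqrt(6)/4)**2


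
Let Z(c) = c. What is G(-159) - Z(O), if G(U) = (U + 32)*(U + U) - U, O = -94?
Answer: 40639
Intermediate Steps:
G(U) = -U + 2*U*(32 + U) (G(U) = (32 + U)*(2*U) - U = 2*U*(32 + U) - U = -U + 2*U*(32 + U))
G(-159) - Z(O) = -159*(63 + 2*(-159)) - 1*(-94) = -159*(63 - 318) + 94 = -159*(-255) + 94 = 40545 + 94 = 40639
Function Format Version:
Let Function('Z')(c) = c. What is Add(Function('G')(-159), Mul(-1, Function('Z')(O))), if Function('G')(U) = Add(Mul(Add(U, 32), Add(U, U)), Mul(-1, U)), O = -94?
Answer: 40639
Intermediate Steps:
Function('G')(U) = Add(Mul(-1, U), Mul(2, U, Add(32, U))) (Function('G')(U) = Add(Mul(Add(32, U), Mul(2, U)), Mul(-1, U)) = Add(Mul(2, U, Add(32, U)), Mul(-1, U)) = Add(Mul(-1, U), Mul(2, U, Add(32, U))))
Add(Function('G')(-159), Mul(-1, Function('Z')(O))) = Add(Mul(-159, Add(63, Mul(2, -159))), Mul(-1, -94)) = Add(Mul(-159, Add(63, -318)), 94) = Add(Mul(-159, -255), 94) = Add(40545, 94) = 40639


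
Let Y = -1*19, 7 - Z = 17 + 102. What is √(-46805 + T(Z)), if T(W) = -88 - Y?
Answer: I*√46874 ≈ 216.5*I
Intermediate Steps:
Z = -112 (Z = 7 - (17 + 102) = 7 - 1*119 = 7 - 119 = -112)
Y = -19
T(W) = -69 (T(W) = -88 - 1*(-19) = -88 + 19 = -69)
√(-46805 + T(Z)) = √(-46805 - 69) = √(-46874) = I*√46874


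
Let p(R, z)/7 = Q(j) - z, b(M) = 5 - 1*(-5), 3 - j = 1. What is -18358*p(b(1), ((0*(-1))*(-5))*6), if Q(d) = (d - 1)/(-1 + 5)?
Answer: -64253/2 ≈ -32127.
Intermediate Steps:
j = 2 (j = 3 - 1*1 = 3 - 1 = 2)
b(M) = 10 (b(M) = 5 + 5 = 10)
Q(d) = -¼ + d/4 (Q(d) = (-1 + d)/4 = (-1 + d)*(¼) = -¼ + d/4)
p(R, z) = 7/4 - 7*z (p(R, z) = 7*((-¼ + (¼)*2) - z) = 7*((-¼ + ½) - z) = 7*(¼ - z) = 7/4 - 7*z)
-18358*p(b(1), ((0*(-1))*(-5))*6) = -18358*(7/4 - 7*(0*(-1))*(-5)*6) = -18358*(7/4 - 7*0*(-5)*6) = -18358*(7/4 - 0*6) = -18358*(7/4 - 7*0) = -18358*(7/4 + 0) = -18358*7/4 = -64253/2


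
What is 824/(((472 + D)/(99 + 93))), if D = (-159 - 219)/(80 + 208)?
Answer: 2531328/7531 ≈ 336.12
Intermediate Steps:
D = -21/16 (D = -378/288 = -378*1/288 = -21/16 ≈ -1.3125)
824/(((472 + D)/(99 + 93))) = 824/(((472 - 21/16)/(99 + 93))) = 824/(((7531/16)/192)) = 824/(((7531/16)*(1/192))) = 824/(7531/3072) = 824*(3072/7531) = 2531328/7531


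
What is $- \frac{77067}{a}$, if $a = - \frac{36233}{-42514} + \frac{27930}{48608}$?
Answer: $- \frac{812553756624}{15044029} \approx -54012.0$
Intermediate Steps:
$a = \frac{15044029}{10543472}$ ($a = \left(-36233\right) \left(- \frac{1}{42514}\right) + 27930 \cdot \frac{1}{48608} = \frac{36233}{42514} + \frac{285}{496} = \frac{15044029}{10543472} \approx 1.4269$)
$- \frac{77067}{a} = - \frac{77067}{\frac{15044029}{10543472}} = \left(-77067\right) \frac{10543472}{15044029} = - \frac{812553756624}{15044029}$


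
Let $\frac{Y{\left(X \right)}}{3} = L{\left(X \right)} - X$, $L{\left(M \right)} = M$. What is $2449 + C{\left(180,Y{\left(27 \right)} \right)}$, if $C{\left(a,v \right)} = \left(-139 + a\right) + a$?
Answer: $2670$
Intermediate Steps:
$Y{\left(X \right)} = 0$ ($Y{\left(X \right)} = 3 \left(X - X\right) = 3 \cdot 0 = 0$)
$C{\left(a,v \right)} = -139 + 2 a$
$2449 + C{\left(180,Y{\left(27 \right)} \right)} = 2449 + \left(-139 + 2 \cdot 180\right) = 2449 + \left(-139 + 360\right) = 2449 + 221 = 2670$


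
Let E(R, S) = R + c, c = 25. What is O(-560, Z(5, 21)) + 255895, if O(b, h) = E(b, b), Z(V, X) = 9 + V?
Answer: 255360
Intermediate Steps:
E(R, S) = 25 + R (E(R, S) = R + 25 = 25 + R)
O(b, h) = 25 + b
O(-560, Z(5, 21)) + 255895 = (25 - 560) + 255895 = -535 + 255895 = 255360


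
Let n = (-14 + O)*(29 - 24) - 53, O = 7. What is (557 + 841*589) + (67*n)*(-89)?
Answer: 1020650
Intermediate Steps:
n = -88 (n = (-14 + 7)*(29 - 24) - 53 = -7*5 - 53 = -35 - 53 = -88)
(557 + 841*589) + (67*n)*(-89) = (557 + 841*589) + (67*(-88))*(-89) = (557 + 495349) - 5896*(-89) = 495906 + 524744 = 1020650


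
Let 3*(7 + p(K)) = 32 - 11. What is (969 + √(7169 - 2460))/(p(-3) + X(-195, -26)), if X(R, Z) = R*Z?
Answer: 323/1690 + √4709/5070 ≈ 0.20466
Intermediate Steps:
p(K) = 0 (p(K) = -7 + (32 - 11)/3 = -7 + (⅓)*21 = -7 + 7 = 0)
(969 + √(7169 - 2460))/(p(-3) + X(-195, -26)) = (969 + √(7169 - 2460))/(0 - 195*(-26)) = (969 + √4709)/(0 + 5070) = (969 + √4709)/5070 = (969 + √4709)*(1/5070) = 323/1690 + √4709/5070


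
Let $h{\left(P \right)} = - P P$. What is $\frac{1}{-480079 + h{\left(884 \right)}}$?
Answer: $- \frac{1}{1261535} \approx -7.9268 \cdot 10^{-7}$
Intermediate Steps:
$h{\left(P \right)} = - P^{2}$
$\frac{1}{-480079 + h{\left(884 \right)}} = \frac{1}{-480079 - 884^{2}} = \frac{1}{-480079 - 781456} = \frac{1}{-1261535} = - \frac{1}{1261535}$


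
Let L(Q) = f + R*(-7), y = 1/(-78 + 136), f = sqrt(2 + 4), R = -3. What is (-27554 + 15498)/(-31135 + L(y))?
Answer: 187555192/484040495 + 6028*sqrt(6)/484040495 ≈ 0.38751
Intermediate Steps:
f = sqrt(6) ≈ 2.4495
y = 1/58 ≈ 0.017241
L(Q) = 21 + sqrt(6) (L(Q) = sqrt(6) - 3*(-7) = sqrt(6) + 21 = 21 + sqrt(6))
(-27554 + 15498)/(-31135 + L(y)) = (-27554 + 15498)/(-31135 + (21 + sqrt(6))) = -12056/(-31114 + sqrt(6))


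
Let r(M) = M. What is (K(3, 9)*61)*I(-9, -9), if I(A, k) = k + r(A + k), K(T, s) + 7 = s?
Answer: -3294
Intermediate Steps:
K(T, s) = -7 + s
I(A, k) = A + 2*k (I(A, k) = k + (A + k) = A + 2*k)
(K(3, 9)*61)*I(-9, -9) = ((-7 + 9)*61)*(-9 + 2*(-9)) = (2*61)*(-9 - 18) = 122*(-27) = -3294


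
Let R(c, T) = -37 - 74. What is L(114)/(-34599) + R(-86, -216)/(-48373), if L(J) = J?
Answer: -29369/29362411 ≈ -0.0010002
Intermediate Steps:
R(c, T) = -111
L(114)/(-34599) + R(-86, -216)/(-48373) = 114/(-34599) - 111/(-48373) = 114*(-1/34599) - 111*(-1/48373) = -2/607 + 111/48373 = -29369/29362411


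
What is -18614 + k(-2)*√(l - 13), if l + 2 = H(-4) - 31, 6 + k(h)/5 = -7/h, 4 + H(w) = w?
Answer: -18614 - 75*I*√6/2 ≈ -18614.0 - 91.856*I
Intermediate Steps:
H(w) = -4 + w
k(h) = -30 - 35/h (k(h) = -30 + 5*(-7/h) = -30 - 35/h)
l = -41 (l = -2 + ((-4 - 4) - 31) = -2 + (-8 - 31) = -2 - 39 = -41)
-18614 + k(-2)*√(l - 13) = -18614 + (-30 - 35/(-2))*√(-41 - 13) = -18614 + (-30 - 35*(-½))*√(-54) = -18614 + (-30 + 35/2)*(3*I*√6) = -18614 - 75*I*√6/2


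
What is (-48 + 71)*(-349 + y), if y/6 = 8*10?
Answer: 3013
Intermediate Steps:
y = 480 (y = 6*(8*10) = 6*80 = 480)
(-48 + 71)*(-349 + y) = (-48 + 71)*(-349 + 480) = 23*131 = 3013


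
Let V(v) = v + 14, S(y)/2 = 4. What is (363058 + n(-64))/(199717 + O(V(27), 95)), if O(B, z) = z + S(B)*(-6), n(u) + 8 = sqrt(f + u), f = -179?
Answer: 181525/99882 + I*sqrt(3)/22196 ≈ 1.8174 + 7.8034e-5*I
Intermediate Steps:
S(y) = 8 (S(y) = 2*4 = 8)
V(v) = 14 + v
n(u) = -8 + sqrt(-179 + u)
O(B, z) = -48 + z (O(B, z) = z + 8*(-6) = z - 48 = -48 + z)
(363058 + n(-64))/(199717 + O(V(27), 95)) = (363058 + (-8 + sqrt(-179 - 64)))/(199717 + (-48 + 95)) = (363058 + (-8 + sqrt(-243)))/(199717 + 47) = (363058 + (-8 + 9*I*sqrt(3)))/199764 = (363050 + 9*I*sqrt(3))*(1/199764) = 181525/99882 + I*sqrt(3)/22196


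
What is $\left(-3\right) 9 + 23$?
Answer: $-4$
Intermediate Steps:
$\left(-3\right) 9 + 23 = -27 + 23 = -4$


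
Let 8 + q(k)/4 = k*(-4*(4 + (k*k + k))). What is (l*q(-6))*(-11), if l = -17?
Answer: 604384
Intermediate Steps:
q(k) = -32 + 4*k*(-16 - 4*k - 4*k**2) (q(k) = -32 + 4*(k*(-4*(4 + (k*k + k)))) = -32 + 4*(k*(-4*(4 + (k**2 + k)))) = -32 + 4*(k*(-4*(4 + (k + k**2)))) = -32 + 4*(k*(-4*(4 + k + k**2))) = -32 + 4*(k*(-16 - 4*k - 4*k**2)) = -32 + 4*k*(-16 - 4*k - 4*k**2))
(l*q(-6))*(-11) = -17*(-32 - 64*(-6) - 16*(-6)**2 - 16*(-6)**3)*(-11) = -17*(-32 + 384 - 16*36 - 16*(-216))*(-11) = -17*(-32 + 384 - 576 + 3456)*(-11) = -17*3232*(-11) = -54944*(-11) = 604384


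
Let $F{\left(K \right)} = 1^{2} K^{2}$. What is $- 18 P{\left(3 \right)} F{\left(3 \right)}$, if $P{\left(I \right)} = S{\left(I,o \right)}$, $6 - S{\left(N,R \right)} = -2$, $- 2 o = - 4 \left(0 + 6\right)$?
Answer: $-1296$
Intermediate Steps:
$F{\left(K \right)} = K^{2}$ ($F{\left(K \right)} = 1 K^{2} = K^{2}$)
$o = 12$ ($o = - \frac{\left(-4\right) \left(0 + 6\right)}{2} = - \frac{\left(-4\right) 6}{2} = \left(- \frac{1}{2}\right) \left(-24\right) = 12$)
$S{\left(N,R \right)} = 8$ ($S{\left(N,R \right)} = 6 - -2 = 6 + 2 = 8$)
$P{\left(I \right)} = 8$
$- 18 P{\left(3 \right)} F{\left(3 \right)} = \left(-18\right) 8 \cdot 3^{2} = \left(-144\right) 9 = -1296$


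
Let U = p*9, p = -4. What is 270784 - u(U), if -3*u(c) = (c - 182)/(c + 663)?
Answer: 509344486/1881 ≈ 2.7078e+5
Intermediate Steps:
U = -36 (U = -4*9 = -36)
u(c) = -(-182 + c)/(3*(663 + c)) (u(c) = -(c - 182)/(3*(c + 663)) = -(-182 + c)/(3*(663 + c)))
270784 - u(U) = 270784 - (182 - 1*(-36))/(3*(663 - 36)) = 270784 - (182 + 36)/(3*627) = 270784 - 218/(3*627) = 270784 - 1*218/1881 = 270784 - 218/1881 = 509344486/1881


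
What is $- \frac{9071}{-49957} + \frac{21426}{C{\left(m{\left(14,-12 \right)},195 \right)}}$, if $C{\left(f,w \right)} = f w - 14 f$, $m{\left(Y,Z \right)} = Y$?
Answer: $\frac{546682298}{63295519} \approx 8.637$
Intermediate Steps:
$C{\left(f,w \right)} = - 14 f + f w$
$- \frac{9071}{-49957} + \frac{21426}{C{\left(m{\left(14,-12 \right)},195 \right)}} = - \frac{9071}{-49957} + \frac{21426}{14 \left(-14 + 195\right)} = \left(-9071\right) \left(- \frac{1}{49957}\right) + \frac{21426}{14 \cdot 181} = \frac{9071}{49957} + \frac{21426}{2534} = \frac{9071}{49957} + 21426 \cdot \frac{1}{2534} = \frac{9071}{49957} + \frac{10713}{1267} = \frac{546682298}{63295519}$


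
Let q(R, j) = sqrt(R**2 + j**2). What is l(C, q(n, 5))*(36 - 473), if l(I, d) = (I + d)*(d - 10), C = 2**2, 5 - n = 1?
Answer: -437 + 2622*sqrt(41) ≈ 16352.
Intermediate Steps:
n = 4 (n = 5 - 1*1 = 5 - 1 = 4)
C = 4
l(I, d) = (-10 + d)*(I + d) (l(I, d) = (I + d)*(-10 + d) = (-10 + d)*(I + d))
l(C, q(n, 5))*(36 - 473) = ((sqrt(4**2 + 5**2))**2 - 10*4 - 10*sqrt(4**2 + 5**2) + 4*sqrt(4**2 + 5**2))*(36 - 473) = ((sqrt(16 + 25))**2 - 40 - 10*sqrt(16 + 25) + 4*sqrt(16 + 25))*(-437) = ((sqrt(41))**2 - 40 - 10*sqrt(41) + 4*sqrt(41))*(-437) = (41 - 40 - 10*sqrt(41) + 4*sqrt(41))*(-437) = (1 - 6*sqrt(41))*(-437) = -437 + 2622*sqrt(41)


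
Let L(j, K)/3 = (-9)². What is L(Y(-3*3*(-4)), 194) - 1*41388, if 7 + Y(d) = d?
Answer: -41145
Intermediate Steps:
Y(d) = -7 + d
L(j, K) = 243 (L(j, K) = 3*(-9)² = 3*81 = 243)
L(Y(-3*3*(-4)), 194) - 1*41388 = 243 - 1*41388 = 243 - 41388 = -41145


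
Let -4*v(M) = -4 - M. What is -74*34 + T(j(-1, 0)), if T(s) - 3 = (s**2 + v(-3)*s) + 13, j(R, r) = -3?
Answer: -9967/4 ≈ -2491.8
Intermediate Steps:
v(M) = 1 + M/4 (v(M) = -(-4 - M)/4 = 1 + M/4)
T(s) = 16 + s**2 + s/4 (T(s) = 3 + ((s**2 + (1 + (1/4)*(-3))*s) + 13) = 3 + ((s**2 + (1 - 3/4)*s) + 13) = 3 + ((s**2 + s/4) + 13) = 3 + (13 + s**2 + s/4) = 16 + s**2 + s/4)
-74*34 + T(j(-1, 0)) = -74*34 + (16 + (-3)**2 + (1/4)*(-3)) = -2516 + (16 + 9 - 3/4) = -2516 + 97/4 = -9967/4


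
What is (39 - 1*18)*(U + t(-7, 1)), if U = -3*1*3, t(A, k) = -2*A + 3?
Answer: 168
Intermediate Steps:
t(A, k) = 3 - 2*A
U = -9 (U = -3*3 = -9)
(39 - 1*18)*(U + t(-7, 1)) = (39 - 1*18)*(-9 + (3 - 2*(-7))) = (39 - 18)*(-9 + (3 + 14)) = 21*(-9 + 17) = 21*8 = 168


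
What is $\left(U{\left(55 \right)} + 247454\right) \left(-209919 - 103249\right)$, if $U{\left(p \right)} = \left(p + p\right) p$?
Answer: $-79389340672$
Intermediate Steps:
$U{\left(p \right)} = 2 p^{2}$ ($U{\left(p \right)} = 2 p p = 2 p^{2}$)
$\left(U{\left(55 \right)} + 247454\right) \left(-209919 - 103249\right) = \left(2 \cdot 55^{2} + 247454\right) \left(-209919 - 103249\right) = \left(2 \cdot 3025 + 247454\right) \left(-313168\right) = \left(6050 + 247454\right) \left(-313168\right) = 253504 \left(-313168\right) = -79389340672$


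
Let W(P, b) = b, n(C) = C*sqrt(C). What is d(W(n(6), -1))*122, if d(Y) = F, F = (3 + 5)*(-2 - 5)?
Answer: -6832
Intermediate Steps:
n(C) = C**(3/2)
F = -56 (F = 8*(-7) = -56)
d(Y) = -56
d(W(n(6), -1))*122 = -56*122 = -6832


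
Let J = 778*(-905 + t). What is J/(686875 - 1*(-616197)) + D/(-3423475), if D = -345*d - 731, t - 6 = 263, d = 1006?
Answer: -155094134141/557629301900 ≈ -0.27813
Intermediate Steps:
t = 269 (t = 6 + 263 = 269)
D = -347801 (D = -345*1006 - 731 = -347070 - 731 = -347801)
J = -494808 (J = 778*(-905 + 269) = 778*(-636) = -494808)
J/(686875 - 1*(-616197)) + D/(-3423475) = -494808/(686875 - 1*(-616197)) - 347801/(-3423475) = -494808/(686875 + 616197) - 347801*(-1/3423475) = -494808/1303072 + 347801/3423475 = -494808*1/1303072 + 347801/3423475 = -61851/162884 + 347801/3423475 = -155094134141/557629301900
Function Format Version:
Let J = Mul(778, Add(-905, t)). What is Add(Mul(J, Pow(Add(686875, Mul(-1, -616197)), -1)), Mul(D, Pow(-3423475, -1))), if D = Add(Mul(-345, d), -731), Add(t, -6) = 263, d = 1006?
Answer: Rational(-155094134141, 557629301900) ≈ -0.27813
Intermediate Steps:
t = 269 (t = Add(6, 263) = 269)
D = -347801 (D = Add(Mul(-345, 1006), -731) = Add(-347070, -731) = -347801)
J = -494808 (J = Mul(778, Add(-905, 269)) = Mul(778, -636) = -494808)
Add(Mul(J, Pow(Add(686875, Mul(-1, -616197)), -1)), Mul(D, Pow(-3423475, -1))) = Add(Mul(-494808, Pow(Add(686875, Mul(-1, -616197)), -1)), Mul(-347801, Pow(-3423475, -1))) = Add(Mul(-494808, Pow(Add(686875, 616197), -1)), Mul(-347801, Rational(-1, 3423475))) = Add(Mul(-494808, Pow(1303072, -1)), Rational(347801, 3423475)) = Add(Mul(-494808, Rational(1, 1303072)), Rational(347801, 3423475)) = Add(Rational(-61851, 162884), Rational(347801, 3423475)) = Rational(-155094134141, 557629301900)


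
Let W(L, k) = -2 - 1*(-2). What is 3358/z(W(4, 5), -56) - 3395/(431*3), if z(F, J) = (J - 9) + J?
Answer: -4752689/156453 ≈ -30.378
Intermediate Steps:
W(L, k) = 0 (W(L, k) = -2 + 2 = 0)
z(F, J) = -9 + 2*J (z(F, J) = (-9 + J) + J = -9 + 2*J)
3358/z(W(4, 5), -56) - 3395/(431*3) = 3358/(-9 + 2*(-56)) - 3395/(431*3) = 3358/(-9 - 112) - 3395/1293 = 3358/(-121) - 3395*1/1293 = 3358*(-1/121) - 3395/1293 = -3358/121 - 3395/1293 = -4752689/156453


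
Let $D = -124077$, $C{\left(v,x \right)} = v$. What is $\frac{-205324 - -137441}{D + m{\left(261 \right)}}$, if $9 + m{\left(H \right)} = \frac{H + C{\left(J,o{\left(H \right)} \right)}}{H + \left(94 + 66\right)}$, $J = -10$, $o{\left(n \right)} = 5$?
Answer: $\frac{28578743}{52239955} \approx 0.54707$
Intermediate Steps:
$m{\left(H \right)} = -9 + \frac{-10 + H}{160 + H}$ ($m{\left(H \right)} = -9 + \frac{H - 10}{H + \left(94 + 66\right)} = -9 + \frac{-10 + H}{H + 160} = -9 + \frac{-10 + H}{160 + H}$)
$\frac{-205324 - -137441}{D + m{\left(261 \right)}} = \frac{-205324 - -137441}{-124077 + \frac{2 \left(-725 - 1044\right)}{160 + 261}} = \frac{-205324 + \left(-102505 + 239946\right)}{-124077 + \frac{2 \left(-725 - 1044\right)}{421}} = \frac{-205324 + 137441}{-124077 + 2 \cdot \frac{1}{421} \left(-1769\right)} = - \frac{67883}{-124077 - \frac{3538}{421}} = - \frac{67883}{- \frac{52239955}{421}} = \left(-67883\right) \left(- \frac{421}{52239955}\right) = \frac{28578743}{52239955}$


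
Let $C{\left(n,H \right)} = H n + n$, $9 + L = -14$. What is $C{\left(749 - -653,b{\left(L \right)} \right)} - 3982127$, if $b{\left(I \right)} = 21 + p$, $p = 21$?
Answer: $-3921841$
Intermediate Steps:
$L = -23$ ($L = -9 - 14 = -23$)
$b{\left(I \right)} = 42$ ($b{\left(I \right)} = 21 + 21 = 42$)
$C{\left(n,H \right)} = n + H n$
$C{\left(749 - -653,b{\left(L \right)} \right)} - 3982127 = \left(749 - -653\right) \left(1 + 42\right) - 3982127 = \left(749 + 653\right) 43 - 3982127 = 1402 \cdot 43 - 3982127 = 60286 - 3982127 = -3921841$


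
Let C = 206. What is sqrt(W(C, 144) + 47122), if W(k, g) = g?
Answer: sqrt(47266) ≈ 217.41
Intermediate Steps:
sqrt(W(C, 144) + 47122) = sqrt(144 + 47122) = sqrt(47266)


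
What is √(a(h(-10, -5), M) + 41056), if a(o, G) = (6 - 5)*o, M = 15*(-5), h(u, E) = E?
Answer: √41051 ≈ 202.61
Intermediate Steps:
M = -75
a(o, G) = o (a(o, G) = 1*o = o)
√(a(h(-10, -5), M) + 41056) = √(-5 + 41056) = √41051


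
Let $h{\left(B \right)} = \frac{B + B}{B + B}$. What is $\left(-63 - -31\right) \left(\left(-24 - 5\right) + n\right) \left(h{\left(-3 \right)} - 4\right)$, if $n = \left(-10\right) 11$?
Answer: $-13344$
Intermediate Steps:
$n = -110$
$h{\left(B \right)} = 1$ ($h{\left(B \right)} = \frac{2 B}{2 B} = 2 B \frac{1}{2 B} = 1$)
$\left(-63 - -31\right) \left(\left(-24 - 5\right) + n\right) \left(h{\left(-3 \right)} - 4\right) = \left(-63 - -31\right) \left(\left(-24 - 5\right) - 110\right) \left(1 - 4\right) = \left(-63 + 31\right) \left(-29 - 110\right) \left(-3\right) = \left(-32\right) \left(-139\right) \left(-3\right) = 4448 \left(-3\right) = -13344$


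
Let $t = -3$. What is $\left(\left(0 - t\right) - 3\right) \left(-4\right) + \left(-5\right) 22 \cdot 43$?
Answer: $-4730$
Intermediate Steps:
$\left(\left(0 - t\right) - 3\right) \left(-4\right) + \left(-5\right) 22 \cdot 43 = \left(\left(0 - -3\right) - 3\right) \left(-4\right) + \left(-5\right) 22 \cdot 43 = \left(\left(0 + 3\right) - 3\right) \left(-4\right) - 4730 = \left(3 - 3\right) \left(-4\right) - 4730 = 0 \left(-4\right) - 4730 = 0 - 4730 = -4730$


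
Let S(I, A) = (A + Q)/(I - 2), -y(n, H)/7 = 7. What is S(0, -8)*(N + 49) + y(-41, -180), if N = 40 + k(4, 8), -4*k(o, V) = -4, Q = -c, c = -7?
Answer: -4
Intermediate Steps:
Q = 7 (Q = -1*(-7) = 7)
y(n, H) = -49 (y(n, H) = -7*7 = -49)
k(o, V) = 1 (k(o, V) = -¼*(-4) = 1)
S(I, A) = (7 + A)/(-2 + I) (S(I, A) = (A + 7)/(I - 2) = (7 + A)/(-2 + I))
N = 41 (N = 40 + 1 = 41)
S(0, -8)*(N + 49) + y(-41, -180) = ((7 - 8)/(-2 + 0))*(41 + 49) - 49 = (-1/(-2))*90 - 49 = -½*(-1)*90 - 49 = (½)*90 - 49 = 45 - 49 = -4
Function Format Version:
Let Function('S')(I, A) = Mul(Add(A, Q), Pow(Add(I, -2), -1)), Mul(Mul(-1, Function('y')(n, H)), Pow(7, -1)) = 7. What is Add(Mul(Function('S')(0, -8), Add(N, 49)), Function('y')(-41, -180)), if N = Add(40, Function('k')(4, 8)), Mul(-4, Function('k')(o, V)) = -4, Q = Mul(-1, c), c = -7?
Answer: -4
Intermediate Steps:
Q = 7 (Q = Mul(-1, -7) = 7)
Function('y')(n, H) = -49 (Function('y')(n, H) = Mul(-7, 7) = -49)
Function('k')(o, V) = 1 (Function('k')(o, V) = Mul(Rational(-1, 4), -4) = 1)
Function('S')(I, A) = Mul(Pow(Add(-2, I), -1), Add(7, A)) (Function('S')(I, A) = Mul(Add(A, 7), Pow(Add(I, -2), -1)) = Mul(Add(7, A), Pow(Add(-2, I), -1)) = Mul(Pow(Add(-2, I), -1), Add(7, A)))
N = 41 (N = Add(40, 1) = 41)
Add(Mul(Function('S')(0, -8), Add(N, 49)), Function('y')(-41, -180)) = Add(Mul(Mul(Pow(Add(-2, 0), -1), Add(7, -8)), Add(41, 49)), -49) = Add(Mul(Mul(Pow(-2, -1), -1), 90), -49) = Add(Mul(Mul(Rational(-1, 2), -1), 90), -49) = Add(Mul(Rational(1, 2), 90), -49) = Add(45, -49) = -4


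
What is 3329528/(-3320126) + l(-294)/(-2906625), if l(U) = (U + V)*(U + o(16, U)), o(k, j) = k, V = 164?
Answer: -979767867664/965036123475 ≈ -1.0153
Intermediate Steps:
l(U) = (16 + U)*(164 + U) (l(U) = (U + 164)*(U + 16) = (164 + U)*(16 + U) = (16 + U)*(164 + U))
3329528/(-3320126) + l(-294)/(-2906625) = 3329528/(-3320126) + (2624 + (-294)² + 180*(-294))/(-2906625) = 3329528*(-1/3320126) + (2624 + 86436 - 52920)*(-1/2906625) = -1664764/1660063 + 36140*(-1/2906625) = -1664764/1660063 - 7228/581325 = -979767867664/965036123475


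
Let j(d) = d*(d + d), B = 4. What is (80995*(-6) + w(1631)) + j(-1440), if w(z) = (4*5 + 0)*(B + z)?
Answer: 3693930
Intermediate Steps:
w(z) = 80 + 20*z (w(z) = (4*5 + 0)*(4 + z) = (20 + 0)*(4 + z) = 20*(4 + z) = 80 + 20*z)
j(d) = 2*d² (j(d) = d*(2*d) = 2*d²)
(80995*(-6) + w(1631)) + j(-1440) = (80995*(-6) + (80 + 20*1631)) + 2*(-1440)² = (-485970 + (80 + 32620)) + 2*2073600 = (-485970 + 32700) + 4147200 = -453270 + 4147200 = 3693930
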